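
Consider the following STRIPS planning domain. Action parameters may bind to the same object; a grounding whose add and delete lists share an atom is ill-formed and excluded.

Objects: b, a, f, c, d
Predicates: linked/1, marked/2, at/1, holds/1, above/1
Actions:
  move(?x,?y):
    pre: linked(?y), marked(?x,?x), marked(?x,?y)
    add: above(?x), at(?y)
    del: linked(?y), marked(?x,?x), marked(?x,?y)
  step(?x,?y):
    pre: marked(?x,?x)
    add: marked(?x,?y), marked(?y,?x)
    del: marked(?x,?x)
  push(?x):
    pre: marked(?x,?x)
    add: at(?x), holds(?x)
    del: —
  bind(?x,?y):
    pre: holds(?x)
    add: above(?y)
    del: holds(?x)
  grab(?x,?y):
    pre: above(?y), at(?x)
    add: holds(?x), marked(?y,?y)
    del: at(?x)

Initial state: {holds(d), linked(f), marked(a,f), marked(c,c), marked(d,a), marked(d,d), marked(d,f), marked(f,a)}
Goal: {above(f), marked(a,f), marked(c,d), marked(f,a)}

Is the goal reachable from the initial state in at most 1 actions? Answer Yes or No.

No

1. step(c,d)  →  {holds(d), linked(f), marked(a,f), marked(c,d), marked(d,a), marked(d,c), marked(d,d), marked(d,f), marked(f,a)}
2. bind(d,f)  →  {above(f), linked(f), marked(a,f), marked(c,d), marked(d,a), marked(d,c), marked(d,d), marked(d,f), marked(f,a)}
optimal plan length = 2; 2 > 1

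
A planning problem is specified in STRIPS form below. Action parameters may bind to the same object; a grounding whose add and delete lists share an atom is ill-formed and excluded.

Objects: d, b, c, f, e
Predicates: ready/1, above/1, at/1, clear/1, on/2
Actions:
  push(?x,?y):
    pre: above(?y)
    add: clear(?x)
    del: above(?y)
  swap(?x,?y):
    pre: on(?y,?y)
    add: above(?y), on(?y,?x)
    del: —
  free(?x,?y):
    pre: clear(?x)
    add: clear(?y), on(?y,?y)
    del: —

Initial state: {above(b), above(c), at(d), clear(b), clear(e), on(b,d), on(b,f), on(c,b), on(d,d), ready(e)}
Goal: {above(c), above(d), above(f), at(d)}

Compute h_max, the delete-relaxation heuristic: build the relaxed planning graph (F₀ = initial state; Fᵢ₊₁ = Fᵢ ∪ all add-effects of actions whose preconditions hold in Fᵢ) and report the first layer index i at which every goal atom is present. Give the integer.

2

F0 = init (10 atoms)
F1 = F0 ∪ {above(d), clear(c), clear(d), clear(f), on(b,b), on(c,c), on(d,b), on(d,c), on(d,e), on(d,f), on(e,e), on(f,f)}  (22 atoms)
F2 = F1 ∪ {above(e), above(f), on(b,c), on(b,e), on(c,d), on(c,e), on(c,f), on(e,b), on(e,c), on(e,d), on(e,f), on(f,b), on(f,c), on(f,d), on(f,e)}  (37 atoms)
goal ⊆ F2  ⇒  h_max = 2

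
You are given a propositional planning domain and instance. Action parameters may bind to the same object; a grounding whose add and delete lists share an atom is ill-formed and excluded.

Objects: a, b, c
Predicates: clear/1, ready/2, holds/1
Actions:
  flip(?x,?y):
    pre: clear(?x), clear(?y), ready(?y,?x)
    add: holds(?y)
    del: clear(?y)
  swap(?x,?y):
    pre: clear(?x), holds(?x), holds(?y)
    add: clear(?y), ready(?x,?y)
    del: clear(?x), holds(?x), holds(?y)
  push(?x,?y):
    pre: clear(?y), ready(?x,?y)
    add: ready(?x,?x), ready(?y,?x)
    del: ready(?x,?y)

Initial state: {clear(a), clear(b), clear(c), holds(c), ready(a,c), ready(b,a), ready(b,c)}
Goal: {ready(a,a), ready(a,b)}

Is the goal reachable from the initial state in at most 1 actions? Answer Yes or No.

No

1. push(a,c)  →  {clear(a), clear(b), clear(c), holds(c), ready(a,a), ready(b,a), ready(b,c), ready(c,a)}
2. push(b,a)  →  {clear(a), clear(b), clear(c), holds(c), ready(a,a), ready(a,b), ready(b,b), ready(b,c), ready(c,a)}
optimal plan length = 2; 2 > 1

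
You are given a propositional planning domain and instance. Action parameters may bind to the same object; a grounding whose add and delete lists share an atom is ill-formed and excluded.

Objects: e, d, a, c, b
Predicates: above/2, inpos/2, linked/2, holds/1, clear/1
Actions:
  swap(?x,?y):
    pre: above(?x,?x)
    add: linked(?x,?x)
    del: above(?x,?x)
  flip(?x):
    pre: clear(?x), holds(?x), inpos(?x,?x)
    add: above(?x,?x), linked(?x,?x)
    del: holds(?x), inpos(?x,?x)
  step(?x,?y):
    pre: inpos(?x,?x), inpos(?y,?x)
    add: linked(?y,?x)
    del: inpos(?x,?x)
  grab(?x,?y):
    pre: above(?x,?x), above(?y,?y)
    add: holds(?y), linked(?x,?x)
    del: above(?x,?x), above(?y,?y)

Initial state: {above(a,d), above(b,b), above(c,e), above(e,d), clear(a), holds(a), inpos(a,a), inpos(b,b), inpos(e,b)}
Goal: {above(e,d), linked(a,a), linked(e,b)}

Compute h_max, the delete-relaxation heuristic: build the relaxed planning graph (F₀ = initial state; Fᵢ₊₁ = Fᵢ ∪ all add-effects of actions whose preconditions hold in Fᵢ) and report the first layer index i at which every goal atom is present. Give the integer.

F0 = init (9 atoms)
F1 = F0 ∪ {above(a,a), holds(b), linked(a,a), linked(b,b), linked(e,b)}  (14 atoms)
goal ⊆ F1  ⇒  h_max = 1

1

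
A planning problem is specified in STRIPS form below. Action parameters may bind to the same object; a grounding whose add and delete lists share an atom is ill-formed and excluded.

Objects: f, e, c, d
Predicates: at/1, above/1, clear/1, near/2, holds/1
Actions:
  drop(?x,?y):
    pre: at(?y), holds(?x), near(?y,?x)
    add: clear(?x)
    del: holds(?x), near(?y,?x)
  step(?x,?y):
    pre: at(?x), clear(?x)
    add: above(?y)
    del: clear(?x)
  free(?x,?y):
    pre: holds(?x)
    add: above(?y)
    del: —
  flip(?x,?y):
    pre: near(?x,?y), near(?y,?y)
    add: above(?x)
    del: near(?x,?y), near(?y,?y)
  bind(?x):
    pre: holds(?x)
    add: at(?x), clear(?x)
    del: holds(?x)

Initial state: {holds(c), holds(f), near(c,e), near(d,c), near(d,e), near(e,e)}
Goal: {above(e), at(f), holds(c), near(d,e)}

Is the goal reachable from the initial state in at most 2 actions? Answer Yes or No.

Yes

1. free(f,e)  →  {above(e), holds(c), holds(f), near(c,e), near(d,c), near(d,e), near(e,e)}
2. bind(f)  →  {above(e), at(f), clear(f), holds(c), near(c,e), near(d,c), near(d,e), near(e,e)}
optimal plan length = 2; 2 ≤ 2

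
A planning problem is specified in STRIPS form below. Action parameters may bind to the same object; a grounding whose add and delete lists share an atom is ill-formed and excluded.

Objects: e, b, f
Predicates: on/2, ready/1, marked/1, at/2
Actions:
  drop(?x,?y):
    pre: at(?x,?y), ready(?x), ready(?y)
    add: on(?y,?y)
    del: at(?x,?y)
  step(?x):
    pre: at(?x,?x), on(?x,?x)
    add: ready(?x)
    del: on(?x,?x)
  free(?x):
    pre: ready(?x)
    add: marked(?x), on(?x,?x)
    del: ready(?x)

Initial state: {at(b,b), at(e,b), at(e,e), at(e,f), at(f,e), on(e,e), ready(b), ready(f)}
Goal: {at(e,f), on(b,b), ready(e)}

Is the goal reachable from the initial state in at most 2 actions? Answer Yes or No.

1. drop(b,b)  →  {at(e,b), at(e,e), at(e,f), at(f,e), on(b,b), on(e,e), ready(b), ready(f)}
2. step(e)  →  {at(e,b), at(e,e), at(e,f), at(f,e), on(b,b), ready(b), ready(e), ready(f)}
optimal plan length = 2; 2 ≤ 2

Yes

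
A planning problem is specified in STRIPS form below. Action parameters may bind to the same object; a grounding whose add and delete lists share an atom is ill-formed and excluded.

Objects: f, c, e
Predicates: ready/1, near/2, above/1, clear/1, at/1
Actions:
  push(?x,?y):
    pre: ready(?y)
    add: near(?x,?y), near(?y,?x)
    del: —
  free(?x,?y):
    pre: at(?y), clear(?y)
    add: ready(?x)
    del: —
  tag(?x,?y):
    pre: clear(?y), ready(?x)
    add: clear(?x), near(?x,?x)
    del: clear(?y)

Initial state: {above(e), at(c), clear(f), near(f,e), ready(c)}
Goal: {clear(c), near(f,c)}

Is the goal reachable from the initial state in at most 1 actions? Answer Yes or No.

No

1. push(f,c)  →  {above(e), at(c), clear(f), near(c,f), near(f,c), near(f,e), ready(c)}
2. tag(c,f)  →  {above(e), at(c), clear(c), near(c,c), near(c,f), near(f,c), near(f,e), ready(c)}
optimal plan length = 2; 2 > 1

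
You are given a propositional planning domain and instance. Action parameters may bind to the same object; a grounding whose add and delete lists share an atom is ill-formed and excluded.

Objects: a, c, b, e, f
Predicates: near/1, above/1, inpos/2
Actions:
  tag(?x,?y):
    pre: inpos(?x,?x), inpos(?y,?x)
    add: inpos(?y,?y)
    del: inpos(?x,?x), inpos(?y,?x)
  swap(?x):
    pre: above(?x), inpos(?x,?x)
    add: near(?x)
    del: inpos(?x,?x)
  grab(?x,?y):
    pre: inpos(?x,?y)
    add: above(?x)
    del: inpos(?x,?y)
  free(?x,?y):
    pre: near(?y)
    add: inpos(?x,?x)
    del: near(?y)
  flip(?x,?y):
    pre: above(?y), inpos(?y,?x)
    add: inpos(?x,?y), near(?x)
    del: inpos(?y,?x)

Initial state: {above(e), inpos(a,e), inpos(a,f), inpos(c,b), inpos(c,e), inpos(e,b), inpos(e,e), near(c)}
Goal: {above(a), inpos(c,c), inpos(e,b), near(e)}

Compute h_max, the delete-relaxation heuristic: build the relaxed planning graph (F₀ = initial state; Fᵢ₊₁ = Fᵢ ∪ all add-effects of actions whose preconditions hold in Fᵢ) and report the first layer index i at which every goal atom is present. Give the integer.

1

F0 = init (8 atoms)
F1 = F0 ∪ {above(a), above(c), inpos(a,a), inpos(b,b), inpos(b,e), inpos(c,c), inpos(f,f), near(b), near(e)}  (17 atoms)
goal ⊆ F1  ⇒  h_max = 1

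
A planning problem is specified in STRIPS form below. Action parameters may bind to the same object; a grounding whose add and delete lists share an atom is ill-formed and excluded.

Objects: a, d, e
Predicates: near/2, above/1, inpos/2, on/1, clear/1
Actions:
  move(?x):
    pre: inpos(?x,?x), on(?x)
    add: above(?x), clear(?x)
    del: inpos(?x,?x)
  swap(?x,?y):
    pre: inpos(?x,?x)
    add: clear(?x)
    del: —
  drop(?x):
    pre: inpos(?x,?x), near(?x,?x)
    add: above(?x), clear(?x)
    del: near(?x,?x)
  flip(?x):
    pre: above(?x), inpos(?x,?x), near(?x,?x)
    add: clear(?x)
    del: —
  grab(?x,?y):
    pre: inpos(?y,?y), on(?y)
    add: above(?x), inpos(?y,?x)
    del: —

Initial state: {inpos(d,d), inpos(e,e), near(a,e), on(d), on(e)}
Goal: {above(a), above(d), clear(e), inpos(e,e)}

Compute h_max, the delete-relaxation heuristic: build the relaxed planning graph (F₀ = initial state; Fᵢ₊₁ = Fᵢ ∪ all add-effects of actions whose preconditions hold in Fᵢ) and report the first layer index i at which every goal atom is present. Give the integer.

1

F0 = init (5 atoms)
F1 = F0 ∪ {above(a), above(d), above(e), clear(d), clear(e), inpos(d,a), inpos(d,e), inpos(e,a), inpos(e,d)}  (14 atoms)
goal ⊆ F1  ⇒  h_max = 1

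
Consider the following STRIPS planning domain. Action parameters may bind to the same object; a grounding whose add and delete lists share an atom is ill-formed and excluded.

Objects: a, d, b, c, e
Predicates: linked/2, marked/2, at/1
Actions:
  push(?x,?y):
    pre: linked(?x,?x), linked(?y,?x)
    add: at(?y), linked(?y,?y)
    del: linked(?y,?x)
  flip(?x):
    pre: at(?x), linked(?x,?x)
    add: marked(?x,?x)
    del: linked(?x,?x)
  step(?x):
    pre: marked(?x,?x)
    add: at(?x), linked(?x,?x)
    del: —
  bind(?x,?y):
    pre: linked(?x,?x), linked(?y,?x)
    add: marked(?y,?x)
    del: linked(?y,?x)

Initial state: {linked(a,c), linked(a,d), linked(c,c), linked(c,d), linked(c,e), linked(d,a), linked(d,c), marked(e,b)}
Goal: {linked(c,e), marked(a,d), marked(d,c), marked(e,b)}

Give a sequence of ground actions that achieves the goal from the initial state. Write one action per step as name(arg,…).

push(c,a); push(a,d); bind(d,a); bind(c,d)

1. push(c,a)  →  {at(a), linked(a,a), linked(a,d), linked(c,c), linked(c,d), linked(c,e), linked(d,a), linked(d,c), marked(e,b)}
2. push(a,d)  →  {at(a), at(d), linked(a,a), linked(a,d), linked(c,c), linked(c,d), linked(c,e), linked(d,c), linked(d,d), marked(e,b)}
3. bind(d,a)  →  {at(a), at(d), linked(a,a), linked(c,c), linked(c,d), linked(c,e), linked(d,c), linked(d,d), marked(a,d), marked(e,b)}
4. bind(c,d)  →  {at(a), at(d), linked(a,a), linked(c,c), linked(c,d), linked(c,e), linked(d,d), marked(a,d), marked(d,c), marked(e,b)}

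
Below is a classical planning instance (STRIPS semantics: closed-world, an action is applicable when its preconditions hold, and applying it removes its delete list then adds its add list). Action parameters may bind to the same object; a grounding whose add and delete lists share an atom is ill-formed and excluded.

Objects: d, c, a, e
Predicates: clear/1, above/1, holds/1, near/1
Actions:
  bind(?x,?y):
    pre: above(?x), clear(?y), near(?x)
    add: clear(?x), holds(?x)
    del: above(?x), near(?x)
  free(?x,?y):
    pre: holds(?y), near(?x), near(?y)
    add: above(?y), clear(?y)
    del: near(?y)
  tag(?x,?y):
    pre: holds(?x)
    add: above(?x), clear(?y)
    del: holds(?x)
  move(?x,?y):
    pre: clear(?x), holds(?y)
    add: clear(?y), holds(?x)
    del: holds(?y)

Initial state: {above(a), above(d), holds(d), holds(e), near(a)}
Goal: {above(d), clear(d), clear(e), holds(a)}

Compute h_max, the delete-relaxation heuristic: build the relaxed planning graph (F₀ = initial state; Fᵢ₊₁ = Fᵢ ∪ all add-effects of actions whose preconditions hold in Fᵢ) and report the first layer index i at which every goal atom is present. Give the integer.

2

F0 = init (5 atoms)
F1 = F0 ∪ {above(e), clear(a), clear(c), clear(d), clear(e)}  (10 atoms)
F2 = F1 ∪ {holds(a), holds(c)}  (12 atoms)
goal ⊆ F2  ⇒  h_max = 2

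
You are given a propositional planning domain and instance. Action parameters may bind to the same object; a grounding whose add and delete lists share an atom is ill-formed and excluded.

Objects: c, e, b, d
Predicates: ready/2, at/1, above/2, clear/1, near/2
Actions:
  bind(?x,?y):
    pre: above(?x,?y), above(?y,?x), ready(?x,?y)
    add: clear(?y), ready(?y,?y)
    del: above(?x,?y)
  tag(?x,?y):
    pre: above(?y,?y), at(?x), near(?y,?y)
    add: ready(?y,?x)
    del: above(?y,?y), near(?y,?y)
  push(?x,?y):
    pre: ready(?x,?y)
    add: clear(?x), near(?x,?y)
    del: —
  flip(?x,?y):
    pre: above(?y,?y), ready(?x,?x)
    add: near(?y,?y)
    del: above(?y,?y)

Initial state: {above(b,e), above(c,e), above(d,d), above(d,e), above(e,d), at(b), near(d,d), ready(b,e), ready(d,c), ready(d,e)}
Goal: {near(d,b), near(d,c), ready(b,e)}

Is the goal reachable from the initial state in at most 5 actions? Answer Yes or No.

Yes

1. tag(b,d)  →  {above(b,e), above(c,e), above(d,e), above(e,d), at(b), ready(b,e), ready(d,b), ready(d,c), ready(d,e)}
2. push(d,c)  →  {above(b,e), above(c,e), above(d,e), above(e,d), at(b), clear(d), near(d,c), ready(b,e), ready(d,b), ready(d,c), ready(d,e)}
3. push(d,b)  →  {above(b,e), above(c,e), above(d,e), above(e,d), at(b), clear(d), near(d,b), near(d,c), ready(b,e), ready(d,b), ready(d,c), ready(d,e)}
optimal plan length = 3; 3 ≤ 5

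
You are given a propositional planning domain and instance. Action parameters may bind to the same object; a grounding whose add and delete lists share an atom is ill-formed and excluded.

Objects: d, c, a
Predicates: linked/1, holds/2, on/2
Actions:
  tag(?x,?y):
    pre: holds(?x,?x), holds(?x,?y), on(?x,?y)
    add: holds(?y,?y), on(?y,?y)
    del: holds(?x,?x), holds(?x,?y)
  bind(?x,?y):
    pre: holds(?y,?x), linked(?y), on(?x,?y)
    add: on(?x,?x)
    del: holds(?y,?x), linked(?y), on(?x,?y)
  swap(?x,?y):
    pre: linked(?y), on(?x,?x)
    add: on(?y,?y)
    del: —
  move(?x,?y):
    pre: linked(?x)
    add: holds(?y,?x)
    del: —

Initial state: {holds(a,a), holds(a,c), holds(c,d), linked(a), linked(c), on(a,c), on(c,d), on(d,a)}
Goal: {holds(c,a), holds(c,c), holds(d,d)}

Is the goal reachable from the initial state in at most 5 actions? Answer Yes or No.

Yes

1. tag(a,c)  →  {holds(c,c), holds(c,d), linked(a), linked(c), on(a,c), on(c,c), on(c,d), on(d,a)}
2. tag(c,d)  →  {holds(d,d), linked(a), linked(c), on(a,c), on(c,c), on(c,d), on(d,a), on(d,d)}
3. move(c,c)  →  {holds(c,c), holds(d,d), linked(a), linked(c), on(a,c), on(c,c), on(c,d), on(d,a), on(d,d)}
4. move(a,c)  →  {holds(c,a), holds(c,c), holds(d,d), linked(a), linked(c), on(a,c), on(c,c), on(c,d), on(d,a), on(d,d)}
optimal plan length = 4; 4 ≤ 5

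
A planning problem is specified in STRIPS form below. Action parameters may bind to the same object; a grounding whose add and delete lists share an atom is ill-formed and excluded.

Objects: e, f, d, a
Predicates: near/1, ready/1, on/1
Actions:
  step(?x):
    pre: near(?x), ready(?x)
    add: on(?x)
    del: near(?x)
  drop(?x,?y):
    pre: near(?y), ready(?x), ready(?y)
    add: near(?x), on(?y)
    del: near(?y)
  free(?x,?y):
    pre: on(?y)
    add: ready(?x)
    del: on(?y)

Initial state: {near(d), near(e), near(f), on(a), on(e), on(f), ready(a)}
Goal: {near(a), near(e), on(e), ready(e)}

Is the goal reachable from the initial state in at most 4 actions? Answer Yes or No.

1. free(e,f)  →  {near(d), near(e), near(f), on(a), on(e), ready(a), ready(e)}
2. free(f,a)  →  {near(d), near(e), near(f), on(e), ready(a), ready(e), ready(f)}
3. drop(a,f)  →  {near(a), near(d), near(e), on(e), on(f), ready(a), ready(e), ready(f)}
optimal plan length = 3; 3 ≤ 4

Yes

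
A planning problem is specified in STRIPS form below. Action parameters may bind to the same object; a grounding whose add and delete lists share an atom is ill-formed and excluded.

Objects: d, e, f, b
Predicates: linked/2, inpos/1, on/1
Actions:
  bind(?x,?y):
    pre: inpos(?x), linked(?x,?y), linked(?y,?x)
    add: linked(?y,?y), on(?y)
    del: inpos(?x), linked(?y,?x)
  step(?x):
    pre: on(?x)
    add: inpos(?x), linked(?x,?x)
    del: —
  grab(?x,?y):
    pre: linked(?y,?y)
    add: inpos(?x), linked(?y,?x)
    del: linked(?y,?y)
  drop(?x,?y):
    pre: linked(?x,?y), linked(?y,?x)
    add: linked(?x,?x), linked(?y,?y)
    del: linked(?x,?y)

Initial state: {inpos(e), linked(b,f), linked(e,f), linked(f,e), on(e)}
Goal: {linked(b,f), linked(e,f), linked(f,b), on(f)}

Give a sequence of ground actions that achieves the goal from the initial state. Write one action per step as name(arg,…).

bind(e,f); grab(b,f)

1. bind(e,f)  →  {linked(b,f), linked(e,f), linked(f,f), on(e), on(f)}
2. grab(b,f)  →  {inpos(b), linked(b,f), linked(e,f), linked(f,b), on(e), on(f)}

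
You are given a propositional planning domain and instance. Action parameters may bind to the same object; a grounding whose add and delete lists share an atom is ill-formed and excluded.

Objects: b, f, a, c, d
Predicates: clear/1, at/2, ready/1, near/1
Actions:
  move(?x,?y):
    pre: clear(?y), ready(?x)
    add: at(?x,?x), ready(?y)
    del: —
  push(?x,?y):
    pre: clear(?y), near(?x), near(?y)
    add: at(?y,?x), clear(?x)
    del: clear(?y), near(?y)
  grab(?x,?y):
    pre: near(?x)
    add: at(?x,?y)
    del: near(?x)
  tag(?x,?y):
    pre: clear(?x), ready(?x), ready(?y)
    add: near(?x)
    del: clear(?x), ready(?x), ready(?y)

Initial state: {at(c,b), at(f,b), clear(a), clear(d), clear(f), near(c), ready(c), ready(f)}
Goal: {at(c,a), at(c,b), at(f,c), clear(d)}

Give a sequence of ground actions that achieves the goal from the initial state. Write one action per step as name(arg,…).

grab(c,a); tag(f,f); grab(f,c)

1. grab(c,a)  →  {at(c,a), at(c,b), at(f,b), clear(a), clear(d), clear(f), ready(c), ready(f)}
2. tag(f,f)  →  {at(c,a), at(c,b), at(f,b), clear(a), clear(d), near(f), ready(c)}
3. grab(f,c)  →  {at(c,a), at(c,b), at(f,b), at(f,c), clear(a), clear(d), ready(c)}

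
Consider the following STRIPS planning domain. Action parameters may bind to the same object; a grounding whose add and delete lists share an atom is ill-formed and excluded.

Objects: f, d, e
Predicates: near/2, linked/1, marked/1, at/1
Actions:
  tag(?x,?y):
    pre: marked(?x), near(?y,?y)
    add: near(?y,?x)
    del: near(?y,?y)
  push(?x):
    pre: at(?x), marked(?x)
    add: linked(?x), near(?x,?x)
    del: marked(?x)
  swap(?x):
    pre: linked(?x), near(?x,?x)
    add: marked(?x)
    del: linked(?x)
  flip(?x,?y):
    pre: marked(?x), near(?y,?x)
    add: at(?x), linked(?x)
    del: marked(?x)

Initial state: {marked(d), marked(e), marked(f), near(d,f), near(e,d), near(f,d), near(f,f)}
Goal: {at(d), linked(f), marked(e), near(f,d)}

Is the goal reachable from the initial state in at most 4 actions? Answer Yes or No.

Yes

1. flip(f,f)  →  {at(f), linked(f), marked(d), marked(e), near(d,f), near(e,d), near(f,d), near(f,f)}
2. flip(d,f)  →  {at(d), at(f), linked(d), linked(f), marked(e), near(d,f), near(e,d), near(f,d), near(f,f)}
optimal plan length = 2; 2 ≤ 4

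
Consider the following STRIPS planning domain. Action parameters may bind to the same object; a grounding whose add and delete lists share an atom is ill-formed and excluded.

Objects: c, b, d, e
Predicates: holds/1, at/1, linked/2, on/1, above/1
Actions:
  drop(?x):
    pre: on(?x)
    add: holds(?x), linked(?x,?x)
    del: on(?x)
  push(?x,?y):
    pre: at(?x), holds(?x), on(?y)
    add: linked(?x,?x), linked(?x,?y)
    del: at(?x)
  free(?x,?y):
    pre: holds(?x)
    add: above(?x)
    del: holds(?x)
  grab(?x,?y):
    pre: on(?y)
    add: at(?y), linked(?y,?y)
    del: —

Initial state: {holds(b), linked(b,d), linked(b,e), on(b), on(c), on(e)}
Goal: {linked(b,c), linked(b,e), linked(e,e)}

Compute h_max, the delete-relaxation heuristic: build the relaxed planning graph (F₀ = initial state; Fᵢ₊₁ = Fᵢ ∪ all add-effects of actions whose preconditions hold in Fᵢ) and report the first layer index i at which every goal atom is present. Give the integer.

F0 = init (6 atoms)
F1 = F0 ∪ {above(b), at(b), at(c), at(e), holds(c), holds(e), linked(b,b), linked(c,c), linked(e,e)}  (15 atoms)
F2 = F1 ∪ {above(c), above(e), linked(b,c), linked(c,b), linked(c,e), linked(e,b), linked(e,c)}  (22 atoms)
goal ⊆ F2  ⇒  h_max = 2

2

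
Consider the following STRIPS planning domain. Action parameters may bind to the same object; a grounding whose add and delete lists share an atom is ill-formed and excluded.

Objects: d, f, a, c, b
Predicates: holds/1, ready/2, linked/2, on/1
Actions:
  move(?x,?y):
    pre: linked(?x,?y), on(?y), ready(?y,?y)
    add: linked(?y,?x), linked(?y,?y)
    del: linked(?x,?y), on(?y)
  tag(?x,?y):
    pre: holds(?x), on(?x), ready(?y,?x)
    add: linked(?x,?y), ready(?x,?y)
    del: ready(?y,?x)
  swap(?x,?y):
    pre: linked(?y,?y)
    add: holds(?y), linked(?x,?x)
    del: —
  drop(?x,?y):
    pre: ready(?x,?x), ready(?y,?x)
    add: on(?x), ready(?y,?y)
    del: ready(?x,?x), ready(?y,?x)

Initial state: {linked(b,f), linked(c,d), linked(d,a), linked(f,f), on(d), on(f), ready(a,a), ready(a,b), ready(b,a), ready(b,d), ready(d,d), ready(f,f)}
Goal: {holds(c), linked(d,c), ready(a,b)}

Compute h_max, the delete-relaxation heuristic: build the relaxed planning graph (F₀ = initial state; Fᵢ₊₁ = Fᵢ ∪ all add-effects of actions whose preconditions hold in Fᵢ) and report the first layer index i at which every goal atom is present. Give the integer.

2

F0 = init (12 atoms)
F1 = F0 ∪ {holds(f), linked(a,a), linked(b,b), linked(c,c), linked(d,c), linked(d,d), linked(f,b), on(a), ready(b,b)}  (21 atoms)
F2 = F1 ∪ {holds(a), holds(b), holds(c), holds(d), linked(a,d), on(b)}  (27 atoms)
goal ⊆ F2  ⇒  h_max = 2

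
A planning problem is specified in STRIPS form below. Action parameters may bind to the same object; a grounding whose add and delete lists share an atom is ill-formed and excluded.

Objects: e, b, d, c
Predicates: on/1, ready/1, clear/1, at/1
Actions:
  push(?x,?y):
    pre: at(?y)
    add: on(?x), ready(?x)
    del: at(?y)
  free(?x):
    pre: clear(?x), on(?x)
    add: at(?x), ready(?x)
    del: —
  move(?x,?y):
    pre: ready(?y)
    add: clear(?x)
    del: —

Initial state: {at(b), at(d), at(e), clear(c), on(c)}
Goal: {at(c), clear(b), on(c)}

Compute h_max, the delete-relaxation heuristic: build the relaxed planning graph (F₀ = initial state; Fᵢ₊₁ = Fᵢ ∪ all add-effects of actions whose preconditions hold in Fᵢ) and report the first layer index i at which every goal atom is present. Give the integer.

F0 = init (5 atoms)
F1 = F0 ∪ {at(c), on(b), on(d), on(e), ready(b), ready(c), ready(d), ready(e)}  (13 atoms)
F2 = F1 ∪ {clear(b), clear(d), clear(e)}  (16 atoms)
goal ⊆ F2  ⇒  h_max = 2

2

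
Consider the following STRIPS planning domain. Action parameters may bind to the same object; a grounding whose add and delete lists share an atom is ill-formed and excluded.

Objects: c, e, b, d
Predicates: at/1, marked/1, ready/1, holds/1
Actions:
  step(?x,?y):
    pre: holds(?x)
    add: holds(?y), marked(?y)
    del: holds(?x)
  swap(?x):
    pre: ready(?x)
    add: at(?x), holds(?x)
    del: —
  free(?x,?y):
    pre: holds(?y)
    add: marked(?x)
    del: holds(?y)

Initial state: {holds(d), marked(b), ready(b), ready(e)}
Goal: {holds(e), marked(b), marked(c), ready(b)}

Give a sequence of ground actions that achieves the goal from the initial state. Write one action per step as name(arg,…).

1. step(d,c)  →  {holds(c), marked(b), marked(c), ready(b), ready(e)}
2. step(c,e)  →  {holds(e), marked(b), marked(c), marked(e), ready(b), ready(e)}

step(d,c); step(c,e)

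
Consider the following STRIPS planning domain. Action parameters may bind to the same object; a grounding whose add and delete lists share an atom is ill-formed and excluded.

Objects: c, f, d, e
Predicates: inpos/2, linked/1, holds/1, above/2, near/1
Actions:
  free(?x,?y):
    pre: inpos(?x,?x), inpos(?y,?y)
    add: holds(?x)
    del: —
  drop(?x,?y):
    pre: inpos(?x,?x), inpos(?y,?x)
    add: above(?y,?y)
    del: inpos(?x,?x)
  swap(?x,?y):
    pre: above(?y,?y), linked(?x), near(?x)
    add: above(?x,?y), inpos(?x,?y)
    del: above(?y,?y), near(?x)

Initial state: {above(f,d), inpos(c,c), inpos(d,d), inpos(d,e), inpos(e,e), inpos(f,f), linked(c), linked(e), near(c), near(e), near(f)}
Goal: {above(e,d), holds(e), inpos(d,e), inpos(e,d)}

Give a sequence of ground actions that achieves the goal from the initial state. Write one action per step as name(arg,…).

free(e,c); drop(d,d); swap(e,d)

1. free(e,c)  →  {above(f,d), holds(e), inpos(c,c), inpos(d,d), inpos(d,e), inpos(e,e), inpos(f,f), linked(c), linked(e), near(c), near(e), near(f)}
2. drop(d,d)  →  {above(d,d), above(f,d), holds(e), inpos(c,c), inpos(d,e), inpos(e,e), inpos(f,f), linked(c), linked(e), near(c), near(e), near(f)}
3. swap(e,d)  →  {above(e,d), above(f,d), holds(e), inpos(c,c), inpos(d,e), inpos(e,d), inpos(e,e), inpos(f,f), linked(c), linked(e), near(c), near(f)}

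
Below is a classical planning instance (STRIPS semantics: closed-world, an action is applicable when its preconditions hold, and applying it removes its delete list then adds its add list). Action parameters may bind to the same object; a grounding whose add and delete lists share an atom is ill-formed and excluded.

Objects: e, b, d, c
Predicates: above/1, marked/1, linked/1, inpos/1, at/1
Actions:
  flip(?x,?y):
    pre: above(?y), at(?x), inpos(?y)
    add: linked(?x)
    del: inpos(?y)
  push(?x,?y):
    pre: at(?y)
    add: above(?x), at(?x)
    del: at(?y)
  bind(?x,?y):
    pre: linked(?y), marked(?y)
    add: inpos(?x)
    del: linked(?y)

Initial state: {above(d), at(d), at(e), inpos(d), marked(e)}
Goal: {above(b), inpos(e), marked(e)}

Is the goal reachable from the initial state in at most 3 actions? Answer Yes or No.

1. flip(e,d)  →  {above(d), at(d), at(e), linked(e), marked(e)}
2. push(b,e)  →  {above(b), above(d), at(b), at(d), linked(e), marked(e)}
3. bind(e,e)  →  {above(b), above(d), at(b), at(d), inpos(e), marked(e)}
optimal plan length = 3; 3 ≤ 3

Yes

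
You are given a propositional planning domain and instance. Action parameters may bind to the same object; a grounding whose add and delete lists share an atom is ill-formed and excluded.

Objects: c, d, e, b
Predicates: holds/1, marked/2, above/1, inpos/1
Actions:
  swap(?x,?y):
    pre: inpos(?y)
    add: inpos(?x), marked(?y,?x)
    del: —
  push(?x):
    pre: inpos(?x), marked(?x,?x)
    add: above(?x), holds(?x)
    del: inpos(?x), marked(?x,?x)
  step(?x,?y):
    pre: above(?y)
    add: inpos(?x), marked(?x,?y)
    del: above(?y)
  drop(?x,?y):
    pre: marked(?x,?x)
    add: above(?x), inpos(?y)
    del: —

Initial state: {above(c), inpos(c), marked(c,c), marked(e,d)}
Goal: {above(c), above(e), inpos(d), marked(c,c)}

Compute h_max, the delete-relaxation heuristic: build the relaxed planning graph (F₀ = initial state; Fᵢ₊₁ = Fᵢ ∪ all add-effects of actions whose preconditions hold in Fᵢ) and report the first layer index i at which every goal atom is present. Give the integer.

F0 = init (4 atoms)
F1 = F0 ∪ {holds(c), inpos(b), inpos(d), inpos(e), marked(b,c), marked(c,b), marked(c,d), marked(c,e), marked(d,c), marked(e,c)}  (14 atoms)
F2 = F1 ∪ {marked(b,b), marked(b,d), marked(b,e), marked(d,b), marked(d,d), marked(d,e), marked(e,b), marked(e,e)}  (22 atoms)
F3 = F2 ∪ {above(b), above(d), above(e), holds(b), holds(d), holds(e)}  (28 atoms)
goal ⊆ F3  ⇒  h_max = 3

3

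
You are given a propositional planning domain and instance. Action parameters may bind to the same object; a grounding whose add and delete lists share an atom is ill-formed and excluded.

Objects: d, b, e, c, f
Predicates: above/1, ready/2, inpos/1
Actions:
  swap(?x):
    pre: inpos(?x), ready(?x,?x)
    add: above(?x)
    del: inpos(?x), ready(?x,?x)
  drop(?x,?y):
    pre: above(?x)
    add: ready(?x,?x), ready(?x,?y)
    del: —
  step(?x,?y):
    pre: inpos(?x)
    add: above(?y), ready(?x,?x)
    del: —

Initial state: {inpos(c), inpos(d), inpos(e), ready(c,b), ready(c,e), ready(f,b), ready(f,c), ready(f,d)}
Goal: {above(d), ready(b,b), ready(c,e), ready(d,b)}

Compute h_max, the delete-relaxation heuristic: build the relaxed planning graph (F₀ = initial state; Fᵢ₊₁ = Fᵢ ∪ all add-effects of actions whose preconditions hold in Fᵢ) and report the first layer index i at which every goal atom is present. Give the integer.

F0 = init (8 atoms)
F1 = F0 ∪ {above(b), above(c), above(d), above(e), above(f), ready(c,c), ready(d,d), ready(e,e)}  (16 atoms)
F2 = F1 ∪ {ready(b,b), ready(b,c), ready(b,d), ready(b,e), ready(b,f), ready(c,d), ready(c,f), ready(d,b), ready(d,c), ready(d,e), ready(d,f), ready(e,b), ready(e,c), ready(e,d), ready(e,f), ready(f,e), ready(f,f)}  (33 atoms)
goal ⊆ F2  ⇒  h_max = 2

2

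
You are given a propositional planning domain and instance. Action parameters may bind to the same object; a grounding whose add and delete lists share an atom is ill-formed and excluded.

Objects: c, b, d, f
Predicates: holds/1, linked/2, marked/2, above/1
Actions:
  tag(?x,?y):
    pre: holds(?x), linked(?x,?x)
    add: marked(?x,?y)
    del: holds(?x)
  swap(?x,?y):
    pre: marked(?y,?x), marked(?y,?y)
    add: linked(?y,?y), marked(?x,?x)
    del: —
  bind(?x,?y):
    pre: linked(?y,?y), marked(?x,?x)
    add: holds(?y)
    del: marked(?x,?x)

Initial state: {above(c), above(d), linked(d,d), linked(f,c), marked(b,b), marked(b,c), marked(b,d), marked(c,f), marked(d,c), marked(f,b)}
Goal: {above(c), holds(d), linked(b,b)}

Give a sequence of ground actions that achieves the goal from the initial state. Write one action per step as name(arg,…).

swap(c,b); bind(c,d)

1. swap(c,b)  →  {above(c), above(d), linked(b,b), linked(d,d), linked(f,c), marked(b,b), marked(b,c), marked(b,d), marked(c,c), marked(c,f), marked(d,c), marked(f,b)}
2. bind(c,d)  →  {above(c), above(d), holds(d), linked(b,b), linked(d,d), linked(f,c), marked(b,b), marked(b,c), marked(b,d), marked(c,f), marked(d,c), marked(f,b)}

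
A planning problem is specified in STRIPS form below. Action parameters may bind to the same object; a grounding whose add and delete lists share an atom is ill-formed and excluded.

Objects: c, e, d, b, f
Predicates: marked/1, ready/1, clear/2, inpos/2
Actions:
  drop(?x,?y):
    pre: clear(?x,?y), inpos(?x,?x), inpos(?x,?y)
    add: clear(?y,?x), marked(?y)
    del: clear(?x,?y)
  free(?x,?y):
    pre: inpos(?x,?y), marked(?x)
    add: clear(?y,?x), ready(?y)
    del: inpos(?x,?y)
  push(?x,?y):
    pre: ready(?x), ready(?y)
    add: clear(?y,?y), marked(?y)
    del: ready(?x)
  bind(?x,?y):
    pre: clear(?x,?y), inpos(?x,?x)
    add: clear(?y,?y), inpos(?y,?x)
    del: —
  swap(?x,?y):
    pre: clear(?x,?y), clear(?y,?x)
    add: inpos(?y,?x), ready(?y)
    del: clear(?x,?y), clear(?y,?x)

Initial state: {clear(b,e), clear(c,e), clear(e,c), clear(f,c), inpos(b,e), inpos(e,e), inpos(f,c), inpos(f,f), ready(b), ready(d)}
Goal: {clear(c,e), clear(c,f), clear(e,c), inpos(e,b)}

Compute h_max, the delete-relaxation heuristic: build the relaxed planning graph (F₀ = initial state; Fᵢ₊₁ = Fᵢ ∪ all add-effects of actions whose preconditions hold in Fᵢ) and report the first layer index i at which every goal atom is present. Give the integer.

F0 = init (10 atoms)
F1 = F0 ∪ {clear(b,b), clear(c,c), clear(c,f), clear(d,d), inpos(c,e), inpos(c,f), inpos(e,c), marked(b), marked(c), marked(d), ready(c), ready(e)}  (22 atoms)
F2 = F1 ∪ {clear(e,b), clear(e,e), inpos(b,b), inpos(c,c), inpos(d,d), marked(e), ready(f)}  (29 atoms)
F3 = F2 ∪ {clear(f,f), inpos(e,b), marked(f)}  (32 atoms)
goal ⊆ F3  ⇒  h_max = 3

3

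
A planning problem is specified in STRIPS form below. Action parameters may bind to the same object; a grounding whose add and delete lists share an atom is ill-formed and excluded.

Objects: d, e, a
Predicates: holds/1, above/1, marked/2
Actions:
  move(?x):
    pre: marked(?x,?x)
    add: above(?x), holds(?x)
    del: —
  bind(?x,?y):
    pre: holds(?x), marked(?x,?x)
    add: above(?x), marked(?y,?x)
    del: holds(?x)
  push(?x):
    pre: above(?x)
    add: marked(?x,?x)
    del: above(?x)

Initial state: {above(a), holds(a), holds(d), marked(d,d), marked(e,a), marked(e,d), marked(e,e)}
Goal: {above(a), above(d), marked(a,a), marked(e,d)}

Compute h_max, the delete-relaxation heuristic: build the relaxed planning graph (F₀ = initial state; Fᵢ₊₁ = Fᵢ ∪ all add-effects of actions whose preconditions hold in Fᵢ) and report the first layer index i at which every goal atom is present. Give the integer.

1

F0 = init (7 atoms)
F1 = F0 ∪ {above(d), above(e), holds(e), marked(a,a), marked(a,d)}  (12 atoms)
goal ⊆ F1  ⇒  h_max = 1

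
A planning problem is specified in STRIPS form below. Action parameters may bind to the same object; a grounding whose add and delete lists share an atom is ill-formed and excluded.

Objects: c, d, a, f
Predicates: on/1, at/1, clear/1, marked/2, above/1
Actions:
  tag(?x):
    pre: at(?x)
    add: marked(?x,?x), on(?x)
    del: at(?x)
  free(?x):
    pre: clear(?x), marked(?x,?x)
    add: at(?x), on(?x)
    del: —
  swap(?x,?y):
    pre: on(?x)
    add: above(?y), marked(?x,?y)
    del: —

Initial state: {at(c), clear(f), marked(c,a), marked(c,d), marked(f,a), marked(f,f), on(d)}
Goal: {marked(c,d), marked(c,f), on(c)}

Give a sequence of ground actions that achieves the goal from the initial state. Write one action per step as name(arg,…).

1. tag(c)  →  {clear(f), marked(c,a), marked(c,c), marked(c,d), marked(f,a), marked(f,f), on(c), on(d)}
2. swap(c,f)  →  {above(f), clear(f), marked(c,a), marked(c,c), marked(c,d), marked(c,f), marked(f,a), marked(f,f), on(c), on(d)}

tag(c); swap(c,f)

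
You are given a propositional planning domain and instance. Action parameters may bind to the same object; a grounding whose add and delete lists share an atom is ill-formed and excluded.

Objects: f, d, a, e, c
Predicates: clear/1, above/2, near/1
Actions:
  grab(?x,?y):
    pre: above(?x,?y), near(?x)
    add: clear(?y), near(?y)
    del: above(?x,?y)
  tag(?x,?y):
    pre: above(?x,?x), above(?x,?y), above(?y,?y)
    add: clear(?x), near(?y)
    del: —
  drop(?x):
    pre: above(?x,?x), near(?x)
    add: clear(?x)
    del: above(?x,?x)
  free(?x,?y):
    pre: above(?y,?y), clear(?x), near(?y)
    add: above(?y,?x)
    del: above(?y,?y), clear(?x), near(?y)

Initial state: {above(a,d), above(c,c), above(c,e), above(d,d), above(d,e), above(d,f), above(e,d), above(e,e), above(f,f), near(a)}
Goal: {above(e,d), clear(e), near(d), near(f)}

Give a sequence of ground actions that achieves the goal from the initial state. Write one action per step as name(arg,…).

1. tag(f,f)  →  {above(a,d), above(c,c), above(c,e), above(d,d), above(d,e), above(d,f), above(e,d), above(e,e), above(f,f), clear(f), near(a), near(f)}
2. tag(e,d)  →  {above(a,d), above(c,c), above(c,e), above(d,d), above(d,e), above(d,f), above(e,d), above(e,e), above(f,f), clear(e), clear(f), near(a), near(d), near(f)}

tag(f,f); tag(e,d)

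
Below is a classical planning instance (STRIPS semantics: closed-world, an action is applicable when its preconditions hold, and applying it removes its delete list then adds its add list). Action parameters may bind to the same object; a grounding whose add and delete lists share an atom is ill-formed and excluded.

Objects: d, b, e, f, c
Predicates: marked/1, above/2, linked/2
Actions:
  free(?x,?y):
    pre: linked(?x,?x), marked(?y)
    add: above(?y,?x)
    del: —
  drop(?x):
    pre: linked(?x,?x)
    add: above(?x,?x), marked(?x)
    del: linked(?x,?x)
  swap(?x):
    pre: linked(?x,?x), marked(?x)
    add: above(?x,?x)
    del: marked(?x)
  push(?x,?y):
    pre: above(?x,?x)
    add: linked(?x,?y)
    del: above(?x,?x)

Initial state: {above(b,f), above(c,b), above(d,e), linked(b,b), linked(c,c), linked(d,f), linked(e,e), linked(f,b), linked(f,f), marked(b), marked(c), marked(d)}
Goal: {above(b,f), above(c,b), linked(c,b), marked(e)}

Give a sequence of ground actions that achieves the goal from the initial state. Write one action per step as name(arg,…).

1. free(c,c)  →  {above(b,f), above(c,b), above(c,c), above(d,e), linked(b,b), linked(c,c), linked(d,f), linked(e,e), linked(f,b), linked(f,f), marked(b), marked(c), marked(d)}
2. drop(e)  →  {above(b,f), above(c,b), above(c,c), above(d,e), above(e,e), linked(b,b), linked(c,c), linked(d,f), linked(f,b), linked(f,f), marked(b), marked(c), marked(d), marked(e)}
3. push(c,b)  →  {above(b,f), above(c,b), above(d,e), above(e,e), linked(b,b), linked(c,b), linked(c,c), linked(d,f), linked(f,b), linked(f,f), marked(b), marked(c), marked(d), marked(e)}

free(c,c); drop(e); push(c,b)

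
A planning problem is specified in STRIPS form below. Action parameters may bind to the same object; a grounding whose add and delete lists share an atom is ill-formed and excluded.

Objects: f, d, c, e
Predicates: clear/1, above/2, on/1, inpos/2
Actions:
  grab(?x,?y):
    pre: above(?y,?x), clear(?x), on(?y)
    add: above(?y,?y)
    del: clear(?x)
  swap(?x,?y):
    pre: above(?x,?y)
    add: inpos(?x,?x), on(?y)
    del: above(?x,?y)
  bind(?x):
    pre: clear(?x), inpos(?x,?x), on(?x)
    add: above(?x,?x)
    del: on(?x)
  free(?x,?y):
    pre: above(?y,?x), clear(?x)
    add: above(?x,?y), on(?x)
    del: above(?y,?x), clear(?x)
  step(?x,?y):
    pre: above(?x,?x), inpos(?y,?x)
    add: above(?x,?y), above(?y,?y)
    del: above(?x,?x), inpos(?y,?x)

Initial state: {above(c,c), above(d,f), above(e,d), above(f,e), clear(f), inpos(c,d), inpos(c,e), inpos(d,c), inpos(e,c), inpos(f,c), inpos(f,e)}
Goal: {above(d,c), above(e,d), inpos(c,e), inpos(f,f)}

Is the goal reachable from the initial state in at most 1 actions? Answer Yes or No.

No

1. swap(f,e)  →  {above(c,c), above(d,f), above(e,d), clear(f), inpos(c,d), inpos(c,e), inpos(d,c), inpos(e,c), inpos(f,c), inpos(f,e), inpos(f,f), on(e)}
2. step(c,d)  →  {above(c,d), above(d,d), above(d,f), above(e,d), clear(f), inpos(c,d), inpos(c,e), inpos(e,c), inpos(f,c), inpos(f,e), inpos(f,f), on(e)}
3. step(d,c)  →  {above(c,c), above(c,d), above(d,c), above(d,f), above(e,d), clear(f), inpos(c,e), inpos(e,c), inpos(f,c), inpos(f,e), inpos(f,f), on(e)}
optimal plan length = 3; 3 > 1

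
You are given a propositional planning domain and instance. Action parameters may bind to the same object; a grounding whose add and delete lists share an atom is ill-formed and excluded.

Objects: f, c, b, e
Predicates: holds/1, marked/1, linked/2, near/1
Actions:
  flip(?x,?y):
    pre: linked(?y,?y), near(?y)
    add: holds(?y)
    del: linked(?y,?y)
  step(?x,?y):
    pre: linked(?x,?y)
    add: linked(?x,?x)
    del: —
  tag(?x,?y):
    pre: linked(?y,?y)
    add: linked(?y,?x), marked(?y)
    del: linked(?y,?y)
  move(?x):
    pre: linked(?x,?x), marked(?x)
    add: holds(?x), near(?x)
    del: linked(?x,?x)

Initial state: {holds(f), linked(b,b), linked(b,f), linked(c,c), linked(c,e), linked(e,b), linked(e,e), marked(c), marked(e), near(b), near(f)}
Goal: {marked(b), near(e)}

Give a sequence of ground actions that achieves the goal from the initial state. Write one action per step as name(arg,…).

tag(f,b); move(e)

1. tag(f,b)  →  {holds(f), linked(b,f), linked(c,c), linked(c,e), linked(e,b), linked(e,e), marked(b), marked(c), marked(e), near(b), near(f)}
2. move(e)  →  {holds(e), holds(f), linked(b,f), linked(c,c), linked(c,e), linked(e,b), marked(b), marked(c), marked(e), near(b), near(e), near(f)}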